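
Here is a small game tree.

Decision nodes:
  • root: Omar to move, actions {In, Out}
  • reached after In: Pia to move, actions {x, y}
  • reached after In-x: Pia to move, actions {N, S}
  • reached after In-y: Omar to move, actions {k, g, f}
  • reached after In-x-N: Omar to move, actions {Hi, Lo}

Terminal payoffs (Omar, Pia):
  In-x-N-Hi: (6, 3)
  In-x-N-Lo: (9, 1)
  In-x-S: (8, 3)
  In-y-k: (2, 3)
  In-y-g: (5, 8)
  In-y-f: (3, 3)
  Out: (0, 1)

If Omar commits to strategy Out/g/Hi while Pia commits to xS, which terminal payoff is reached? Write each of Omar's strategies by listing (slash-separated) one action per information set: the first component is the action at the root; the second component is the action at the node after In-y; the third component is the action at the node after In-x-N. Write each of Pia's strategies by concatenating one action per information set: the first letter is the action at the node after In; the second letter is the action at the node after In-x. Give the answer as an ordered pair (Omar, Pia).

(0, 1)

Trace the play path from the root:
  Omar plays Out
→ terminal payoff (0, 1).
(Omar's choice at the node after In-y is never reached on this path, so it doesn't affect the outcome.)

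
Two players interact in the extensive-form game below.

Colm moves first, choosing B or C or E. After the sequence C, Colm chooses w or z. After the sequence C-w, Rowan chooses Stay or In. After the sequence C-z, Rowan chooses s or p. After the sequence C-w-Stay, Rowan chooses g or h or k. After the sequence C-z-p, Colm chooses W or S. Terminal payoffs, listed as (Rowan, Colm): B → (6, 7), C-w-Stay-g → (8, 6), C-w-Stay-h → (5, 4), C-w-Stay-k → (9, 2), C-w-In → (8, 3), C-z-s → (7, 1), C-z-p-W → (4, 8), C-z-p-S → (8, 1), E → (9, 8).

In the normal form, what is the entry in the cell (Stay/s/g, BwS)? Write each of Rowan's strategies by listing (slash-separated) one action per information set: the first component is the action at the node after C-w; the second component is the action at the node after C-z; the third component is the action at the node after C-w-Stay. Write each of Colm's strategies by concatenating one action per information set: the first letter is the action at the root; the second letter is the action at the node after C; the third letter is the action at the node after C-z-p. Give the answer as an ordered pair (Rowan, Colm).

Trace the play path from the root:
  Colm plays B
→ terminal payoff (6, 7).
(Rowan's choice at the node after C-w is never reached on this path, so it doesn't affect the outcome.)

(6, 7)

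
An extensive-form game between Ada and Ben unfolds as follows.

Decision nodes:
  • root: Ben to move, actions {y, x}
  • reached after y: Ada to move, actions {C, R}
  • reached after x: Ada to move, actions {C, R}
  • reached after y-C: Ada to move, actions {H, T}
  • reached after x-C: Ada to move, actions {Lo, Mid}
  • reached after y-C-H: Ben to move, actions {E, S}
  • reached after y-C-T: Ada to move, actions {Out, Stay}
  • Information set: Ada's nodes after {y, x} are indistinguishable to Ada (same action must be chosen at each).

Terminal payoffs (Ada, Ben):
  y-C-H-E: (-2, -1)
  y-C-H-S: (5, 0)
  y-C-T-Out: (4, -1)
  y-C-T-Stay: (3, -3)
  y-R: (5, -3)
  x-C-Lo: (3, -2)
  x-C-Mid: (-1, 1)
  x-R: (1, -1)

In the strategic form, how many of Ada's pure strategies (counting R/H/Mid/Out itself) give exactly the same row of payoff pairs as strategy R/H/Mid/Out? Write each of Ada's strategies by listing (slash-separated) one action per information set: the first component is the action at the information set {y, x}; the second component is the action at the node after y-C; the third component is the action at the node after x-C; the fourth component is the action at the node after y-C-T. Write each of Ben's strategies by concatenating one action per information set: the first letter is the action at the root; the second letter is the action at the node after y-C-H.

8

Row for R/H/Mid/Out (columns yE, yS, xE, xS): (5,-3) (5,-3) (1,-1) (1,-1).
Under R/H/Mid/Out, Ada's choice at the node after y-C and at the node after x-C and at the node after y-C-T can never be reached regardless of what Ben does, so varying those choices leaves every outcome unchanged.
Holding the reachable choices fixed and varying the unreachable ones freely already gives 2 × 2 × 2 = 8 equivalent strategies.
No other strategy reproduces this row, so those 8 are the full class: R/H/Lo/Out, R/H/Lo/Stay, R/H/Mid/Out, R/H/Mid/Stay, R/T/Lo/Out, R/T/Lo/Stay, R/T/Mid/Out, R/T/Mid/Stay.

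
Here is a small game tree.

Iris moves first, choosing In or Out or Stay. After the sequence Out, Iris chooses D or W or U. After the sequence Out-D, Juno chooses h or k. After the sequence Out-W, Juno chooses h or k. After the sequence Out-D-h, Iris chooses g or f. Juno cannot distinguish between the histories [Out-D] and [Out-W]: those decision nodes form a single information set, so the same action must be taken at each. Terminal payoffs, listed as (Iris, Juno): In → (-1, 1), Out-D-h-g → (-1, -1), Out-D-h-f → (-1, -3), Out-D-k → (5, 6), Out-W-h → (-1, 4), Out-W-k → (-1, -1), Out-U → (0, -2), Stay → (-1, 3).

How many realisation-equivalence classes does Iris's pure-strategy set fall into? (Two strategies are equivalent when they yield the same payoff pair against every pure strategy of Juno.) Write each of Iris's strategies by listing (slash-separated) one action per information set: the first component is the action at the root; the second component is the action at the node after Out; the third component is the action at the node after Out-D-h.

Iris has 18 pure strategies: In/D/g, In/D/f, In/W/g, In/W/f, In/U/g, In/U/f, Out/D/g, Out/D/f, Out/W/g, Out/W/f, Out/U/g, Out/U/f, Stay/D/g, Stay/D/f, Stay/W/g, Stay/W/f, Stay/U/g, Stay/U/f. Columns: h, k.
{In/D/g, In/D/f, In/W/g, In/W/f, In/U/g, In/U/f} → row (-1,1) (-1,1)
{Out/D/g} → row (-1,-1) (5,6)
{Out/D/f} → row (-1,-3) (5,6)
{Out/W/g, Out/W/f} → row (-1,4) (-1,-1)
{Out/U/g, Out/U/f} → row (0,-2) (0,-2)
{Stay/D/g, Stay/D/f, Stay/W/g, Stay/W/f, Stay/U/g, Stay/U/f} → row (-1,3) (-1,3)
That's 6 distinct rows out of 18 strategies.

6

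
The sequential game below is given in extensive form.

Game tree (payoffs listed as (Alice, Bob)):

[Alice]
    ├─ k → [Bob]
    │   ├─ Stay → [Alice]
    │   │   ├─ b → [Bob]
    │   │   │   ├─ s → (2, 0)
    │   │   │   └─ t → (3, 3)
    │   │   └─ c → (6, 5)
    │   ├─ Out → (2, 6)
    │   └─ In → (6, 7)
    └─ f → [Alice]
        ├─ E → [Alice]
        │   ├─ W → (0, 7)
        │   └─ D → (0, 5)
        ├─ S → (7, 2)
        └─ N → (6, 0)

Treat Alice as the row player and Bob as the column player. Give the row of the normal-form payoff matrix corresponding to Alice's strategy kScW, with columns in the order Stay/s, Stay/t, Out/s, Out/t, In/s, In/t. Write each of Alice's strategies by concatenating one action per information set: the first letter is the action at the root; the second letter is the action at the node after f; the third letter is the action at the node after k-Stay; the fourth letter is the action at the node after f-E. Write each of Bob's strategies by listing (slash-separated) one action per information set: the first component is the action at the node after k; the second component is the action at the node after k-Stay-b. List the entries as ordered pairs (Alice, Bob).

vs Stay/s: Alice plays k → Bob plays Stay at [k] → Alice plays c at [k-Stay] → (6, 5)
vs Stay/t: Alice plays k → Bob plays Stay at [k] → Alice plays c at [k-Stay] → (6, 5)
vs Out/s: Alice plays k → Bob plays Out at [k] → (2, 6)
vs Out/t: Alice plays k → Bob plays Out at [k] → (2, 6)
vs In/s: Alice plays k → Bob plays In at [k] → (6, 7)
vs In/t: Alice plays k → Bob plays In at [k] → (6, 7)

(6,5) (6,5) (2,6) (2,6) (6,7) (6,7)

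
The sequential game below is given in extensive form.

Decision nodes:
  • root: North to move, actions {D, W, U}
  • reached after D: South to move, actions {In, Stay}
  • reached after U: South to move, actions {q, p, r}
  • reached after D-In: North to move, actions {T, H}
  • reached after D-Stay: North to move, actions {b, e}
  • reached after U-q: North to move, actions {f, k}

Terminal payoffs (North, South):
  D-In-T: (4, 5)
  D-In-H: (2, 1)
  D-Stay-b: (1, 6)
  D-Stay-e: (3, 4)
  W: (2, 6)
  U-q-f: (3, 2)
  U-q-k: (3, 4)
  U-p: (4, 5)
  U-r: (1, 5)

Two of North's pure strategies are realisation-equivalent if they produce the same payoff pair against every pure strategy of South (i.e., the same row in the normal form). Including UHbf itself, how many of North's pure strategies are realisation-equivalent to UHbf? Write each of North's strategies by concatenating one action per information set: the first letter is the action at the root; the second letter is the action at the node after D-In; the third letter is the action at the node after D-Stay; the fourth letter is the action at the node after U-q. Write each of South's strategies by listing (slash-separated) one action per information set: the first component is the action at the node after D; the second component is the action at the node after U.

Row for UHbf (columns In/q, In/p, In/r, Stay/q, Stay/p, Stay/r): (3,2) (4,5) (1,5) (3,2) (4,5) (1,5).
Under UHbf, North's choice at the node after D-In and at the node after D-Stay can never be reached regardless of what South does, so varying those choices leaves every outcome unchanged.
Holding the reachable choices fixed and varying the unreachable ones freely already gives 2 × 2 = 4 equivalent strategies.
No other strategy reproduces this row, so those 4 are the full class: UTbf, UTef, UHbf, UHef.

4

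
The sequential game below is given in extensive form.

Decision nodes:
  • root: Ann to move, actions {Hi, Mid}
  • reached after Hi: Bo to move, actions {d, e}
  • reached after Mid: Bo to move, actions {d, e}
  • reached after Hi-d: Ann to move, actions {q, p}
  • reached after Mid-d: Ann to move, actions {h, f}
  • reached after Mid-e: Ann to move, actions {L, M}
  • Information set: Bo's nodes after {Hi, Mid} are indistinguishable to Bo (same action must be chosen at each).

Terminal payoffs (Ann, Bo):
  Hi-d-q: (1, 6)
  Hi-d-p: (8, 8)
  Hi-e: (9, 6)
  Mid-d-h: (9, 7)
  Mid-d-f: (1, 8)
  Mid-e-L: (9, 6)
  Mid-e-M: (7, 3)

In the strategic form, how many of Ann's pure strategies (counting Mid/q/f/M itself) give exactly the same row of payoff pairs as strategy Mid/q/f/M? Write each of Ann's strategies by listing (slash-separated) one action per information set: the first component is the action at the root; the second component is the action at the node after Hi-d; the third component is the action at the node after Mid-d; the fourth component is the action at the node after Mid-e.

Row for Mid/q/f/M (columns d, e): (1,8) (7,3).
Under Mid/q/f/M, Ann's choice at the node after Hi-d can never be reached regardless of what Bo does, so varying those choices leaves every outcome unchanged.
Holding the reachable choices fixed and varying the unreachable one freely already gives 2 equivalent strategies.
No other strategy reproduces this row, so those 2 are the full class: Mid/q/f/M, Mid/p/f/M.

2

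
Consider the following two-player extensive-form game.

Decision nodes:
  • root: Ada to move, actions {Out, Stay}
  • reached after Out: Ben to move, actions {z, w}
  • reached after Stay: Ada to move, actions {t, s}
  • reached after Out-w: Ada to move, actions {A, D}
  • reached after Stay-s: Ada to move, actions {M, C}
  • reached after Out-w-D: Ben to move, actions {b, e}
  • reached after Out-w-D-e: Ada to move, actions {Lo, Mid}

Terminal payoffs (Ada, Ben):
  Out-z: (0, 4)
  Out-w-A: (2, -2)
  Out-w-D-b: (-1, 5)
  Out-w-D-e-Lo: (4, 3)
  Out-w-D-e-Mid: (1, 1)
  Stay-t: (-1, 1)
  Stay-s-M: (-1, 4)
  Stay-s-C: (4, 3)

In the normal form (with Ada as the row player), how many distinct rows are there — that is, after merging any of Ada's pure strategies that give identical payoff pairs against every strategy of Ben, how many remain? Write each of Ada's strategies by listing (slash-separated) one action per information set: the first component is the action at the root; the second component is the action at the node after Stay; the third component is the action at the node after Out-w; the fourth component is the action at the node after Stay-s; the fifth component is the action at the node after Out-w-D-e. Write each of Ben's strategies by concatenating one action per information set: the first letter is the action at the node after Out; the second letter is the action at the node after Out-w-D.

Ada has 32 pure strategies: Out/t/A/M/Lo, Out/t/A/M/Mid, Out/t/A/C/Lo, Out/t/A/C/Mid, Out/t/D/M/Lo, Out/t/D/M/Mid, Out/t/D/C/Lo, Out/t/D/C/Mid, Out/s/A/M/Lo, Out/s/A/M/Mid, Out/s/A/C/Lo, Out/s/A/C/Mid, Out/s/D/M/Lo, Out/s/D/M/Mid, Out/s/D/C/Lo, Out/s/D/C/Mid, Stay/t/A/M/Lo, Stay/t/A/M/Mid, Stay/t/A/C/Lo, Stay/t/A/C/Mid, Stay/t/D/M/Lo, Stay/t/D/M/Mid, Stay/t/D/C/Lo, Stay/t/D/C/Mid, Stay/s/A/M/Lo, Stay/s/A/M/Mid, Stay/s/A/C/Lo, Stay/s/A/C/Mid, Stay/s/D/M/Lo, Stay/s/D/M/Mid, Stay/s/D/C/Lo, Stay/s/D/C/Mid. Columns: zb, ze, wb, we.
{Out/t/A/M/Lo, Out/t/A/M/Mid, Out/t/A/C/Lo, Out/t/A/C/Mid, Out/s/A/M/Lo, Out/s/A/M/Mid, Out/s/A/C/Lo, Out/s/A/C/Mid} → row (0,4) (0,4) (2,-2) (2,-2)
{Out/t/D/M/Lo, Out/t/D/C/Lo, Out/s/D/M/Lo, Out/s/D/C/Lo} → row (0,4) (0,4) (-1,5) (4,3)
{Out/t/D/M/Mid, Out/t/D/C/Mid, Out/s/D/M/Mid, Out/s/D/C/Mid} → row (0,4) (0,4) (-1,5) (1,1)
{Stay/t/A/M/Lo, Stay/t/A/M/Mid, Stay/t/A/C/Lo, Stay/t/A/C/Mid, Stay/t/D/M/Lo, Stay/t/D/M/Mid, Stay/t/D/C/Lo, Stay/t/D/C/Mid} → row (-1,1) (-1,1) (-1,1) (-1,1)
{Stay/s/A/M/Lo, Stay/s/A/M/Mid, Stay/s/D/M/Lo, Stay/s/D/M/Mid} → row (-1,4) (-1,4) (-1,4) (-1,4)
{Stay/s/A/C/Lo, Stay/s/A/C/Mid, Stay/s/D/C/Lo, Stay/s/D/C/Mid} → row (4,3) (4,3) (4,3) (4,3)
That's 6 distinct rows out of 32 strategies.

6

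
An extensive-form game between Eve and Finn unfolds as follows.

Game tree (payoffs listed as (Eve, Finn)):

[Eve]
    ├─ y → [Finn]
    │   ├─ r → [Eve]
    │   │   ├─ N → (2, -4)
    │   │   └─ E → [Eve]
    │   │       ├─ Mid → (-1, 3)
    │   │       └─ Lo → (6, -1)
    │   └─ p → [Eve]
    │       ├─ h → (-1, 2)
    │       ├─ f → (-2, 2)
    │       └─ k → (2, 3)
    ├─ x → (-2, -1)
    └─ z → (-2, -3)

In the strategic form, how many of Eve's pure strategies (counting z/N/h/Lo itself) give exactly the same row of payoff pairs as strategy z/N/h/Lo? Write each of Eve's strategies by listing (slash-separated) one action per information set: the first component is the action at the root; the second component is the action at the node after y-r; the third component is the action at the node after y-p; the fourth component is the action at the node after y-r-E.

12

Row for z/N/h/Lo (columns r, p): (-2,-3) (-2,-3).
Under z/N/h/Lo, Eve's choice at the node after y-r and at the node after y-p and at the node after y-r-E can never be reached regardless of what Finn does, so varying those choices leaves every outcome unchanged.
Holding the reachable choices fixed and varying the unreachable ones freely already gives 2 × 3 × 2 = 12 equivalent strategies.
No other strategy reproduces this row, so those 12 are the full class: z/N/h/Mid, z/N/h/Lo, z/N/f/Mid, z/N/f/Lo, z/N/k/Mid, z/N/k/Lo, z/E/h/Mid, z/E/h/Lo, z/E/f/Mid, z/E/f/Lo, z/E/k/Mid, z/E/k/Lo.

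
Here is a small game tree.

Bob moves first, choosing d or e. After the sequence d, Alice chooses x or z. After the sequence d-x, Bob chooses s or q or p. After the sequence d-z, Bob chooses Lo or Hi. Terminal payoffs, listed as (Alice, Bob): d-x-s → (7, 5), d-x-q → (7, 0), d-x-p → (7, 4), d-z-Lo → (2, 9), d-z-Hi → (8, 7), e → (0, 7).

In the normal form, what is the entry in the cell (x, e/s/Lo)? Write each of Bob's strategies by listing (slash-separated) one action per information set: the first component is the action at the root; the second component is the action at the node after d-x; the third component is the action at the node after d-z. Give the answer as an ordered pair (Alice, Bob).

Trace the play path from the root:
  Bob plays e
→ terminal payoff (0, 7).
(Alice's choice at the node after d is never reached on this path, so it doesn't affect the outcome.)

(0, 7)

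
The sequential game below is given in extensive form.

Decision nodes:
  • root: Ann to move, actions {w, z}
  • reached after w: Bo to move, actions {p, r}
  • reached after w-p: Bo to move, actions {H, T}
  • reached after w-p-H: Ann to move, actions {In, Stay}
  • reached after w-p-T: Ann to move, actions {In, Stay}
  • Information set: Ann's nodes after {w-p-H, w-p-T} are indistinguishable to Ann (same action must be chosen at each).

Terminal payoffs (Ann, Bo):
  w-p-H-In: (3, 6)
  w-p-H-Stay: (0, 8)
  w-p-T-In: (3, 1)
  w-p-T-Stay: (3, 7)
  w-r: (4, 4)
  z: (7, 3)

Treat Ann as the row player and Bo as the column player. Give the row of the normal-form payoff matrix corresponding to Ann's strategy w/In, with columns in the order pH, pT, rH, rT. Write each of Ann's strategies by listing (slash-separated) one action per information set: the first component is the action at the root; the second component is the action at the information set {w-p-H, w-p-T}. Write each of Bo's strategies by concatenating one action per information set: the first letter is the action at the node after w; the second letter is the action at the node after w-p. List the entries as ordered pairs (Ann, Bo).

(3,6) (3,1) (4,4) (4,4)

vs pH: Ann plays w → Bo plays p at [w] → Bo plays H at [w-p] → Ann plays In at [w-p-H] → (3, 6)
vs pT: Ann plays w → Bo plays p at [w] → Bo plays T at [w-p] → Ann plays In at [w-p-T] → (3, 1)
vs rH: Ann plays w → Bo plays r at [w] → (4, 4)
vs rT: Ann plays w → Bo plays r at [w] → (4, 4)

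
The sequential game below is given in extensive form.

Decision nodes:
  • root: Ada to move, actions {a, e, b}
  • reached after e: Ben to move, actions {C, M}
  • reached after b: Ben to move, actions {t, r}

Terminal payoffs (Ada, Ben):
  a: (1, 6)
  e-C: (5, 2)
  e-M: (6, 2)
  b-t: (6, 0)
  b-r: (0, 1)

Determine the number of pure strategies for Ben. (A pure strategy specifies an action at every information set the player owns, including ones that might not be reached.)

4

Ben owns the node after e with actions {C, M} — two choices.
Ben owns the node after b with actions {t, r} — two choices.
A pure strategy fixes one action at each information set independently, so the count is the product 2 × 2 = 4.
(For reference, Ada has 3 pure strategies, giving a 4×3 normal-form matrix.)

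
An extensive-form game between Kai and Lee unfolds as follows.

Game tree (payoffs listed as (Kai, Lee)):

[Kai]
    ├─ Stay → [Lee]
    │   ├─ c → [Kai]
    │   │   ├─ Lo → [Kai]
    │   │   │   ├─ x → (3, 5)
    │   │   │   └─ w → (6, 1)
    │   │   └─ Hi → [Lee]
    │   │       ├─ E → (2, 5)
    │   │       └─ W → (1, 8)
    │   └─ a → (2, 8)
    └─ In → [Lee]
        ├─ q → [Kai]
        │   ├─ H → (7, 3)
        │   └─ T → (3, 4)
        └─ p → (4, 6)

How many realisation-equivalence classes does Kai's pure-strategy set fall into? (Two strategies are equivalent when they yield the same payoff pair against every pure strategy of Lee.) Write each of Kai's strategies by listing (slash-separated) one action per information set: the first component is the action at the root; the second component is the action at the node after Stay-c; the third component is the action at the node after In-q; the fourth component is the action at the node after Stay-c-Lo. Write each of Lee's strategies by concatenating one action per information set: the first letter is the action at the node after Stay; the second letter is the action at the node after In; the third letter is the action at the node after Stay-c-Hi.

Kai has 16 pure strategies: Stay/Lo/H/x, Stay/Lo/H/w, Stay/Lo/T/x, Stay/Lo/T/w, Stay/Hi/H/x, Stay/Hi/H/w, Stay/Hi/T/x, Stay/Hi/T/w, In/Lo/H/x, In/Lo/H/w, In/Lo/T/x, In/Lo/T/w, In/Hi/H/x, In/Hi/H/w, In/Hi/T/x, In/Hi/T/w. Columns: cqE, cqW, cpE, cpW, aqE, aqW, apE, apW.
{Stay/Lo/H/x, Stay/Lo/T/x} → row (3,5) (3,5) (3,5) (3,5) (2,8) (2,8) (2,8) (2,8)
{Stay/Lo/H/w, Stay/Lo/T/w} → row (6,1) (6,1) (6,1) (6,1) (2,8) (2,8) (2,8) (2,8)
{Stay/Hi/H/x, Stay/Hi/H/w, Stay/Hi/T/x, Stay/Hi/T/w} → row (2,5) (1,8) (2,5) (1,8) (2,8) (2,8) (2,8) (2,8)
{In/Lo/H/x, In/Lo/H/w, In/Hi/H/x, In/Hi/H/w} → row (7,3) (7,3) (4,6) (4,6) (7,3) (7,3) (4,6) (4,6)
{In/Lo/T/x, In/Lo/T/w, In/Hi/T/x, In/Hi/T/w} → row (3,4) (3,4) (4,6) (4,6) (3,4) (3,4) (4,6) (4,6)
That's 5 distinct rows out of 16 strategies.

5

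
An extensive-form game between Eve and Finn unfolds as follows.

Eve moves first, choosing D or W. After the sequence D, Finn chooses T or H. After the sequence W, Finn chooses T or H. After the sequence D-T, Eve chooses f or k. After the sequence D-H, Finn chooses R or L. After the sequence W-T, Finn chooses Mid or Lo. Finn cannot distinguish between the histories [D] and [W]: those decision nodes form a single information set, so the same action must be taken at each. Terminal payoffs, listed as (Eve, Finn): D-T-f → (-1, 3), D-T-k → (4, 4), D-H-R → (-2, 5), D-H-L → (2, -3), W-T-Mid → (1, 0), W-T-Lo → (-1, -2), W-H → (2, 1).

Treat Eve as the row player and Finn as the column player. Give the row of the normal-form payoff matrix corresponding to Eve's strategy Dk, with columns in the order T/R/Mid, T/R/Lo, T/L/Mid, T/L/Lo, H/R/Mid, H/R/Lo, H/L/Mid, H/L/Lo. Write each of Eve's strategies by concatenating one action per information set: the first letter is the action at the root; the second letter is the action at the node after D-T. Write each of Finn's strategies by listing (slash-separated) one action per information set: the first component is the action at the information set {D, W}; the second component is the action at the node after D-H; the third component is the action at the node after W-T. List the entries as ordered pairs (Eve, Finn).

(4,4) (4,4) (4,4) (4,4) (-2,5) (-2,5) (2,-3) (2,-3)

vs T/R/Mid: Eve plays D → Finn plays T at [D] → Eve plays k at [D-T] → (4, 4)
vs T/R/Lo: Eve plays D → Finn plays T at [D] → Eve plays k at [D-T] → (4, 4)
vs T/L/Mid: Eve plays D → Finn plays T at [D] → Eve plays k at [D-T] → (4, 4)
vs T/L/Lo: Eve plays D → Finn plays T at [D] → Eve plays k at [D-T] → (4, 4)
vs H/R/Mid: Eve plays D → Finn plays H at [D] → Finn plays R at [D-H] → (-2, 5)
vs H/R/Lo: Eve plays D → Finn plays H at [D] → Finn plays R at [D-H] → (-2, 5)
vs H/L/Mid: Eve plays D → Finn plays H at [D] → Finn plays L at [D-H] → (2, -3)
vs H/L/Lo: Eve plays D → Finn plays H at [D] → Finn plays L at [D-H] → (2, -3)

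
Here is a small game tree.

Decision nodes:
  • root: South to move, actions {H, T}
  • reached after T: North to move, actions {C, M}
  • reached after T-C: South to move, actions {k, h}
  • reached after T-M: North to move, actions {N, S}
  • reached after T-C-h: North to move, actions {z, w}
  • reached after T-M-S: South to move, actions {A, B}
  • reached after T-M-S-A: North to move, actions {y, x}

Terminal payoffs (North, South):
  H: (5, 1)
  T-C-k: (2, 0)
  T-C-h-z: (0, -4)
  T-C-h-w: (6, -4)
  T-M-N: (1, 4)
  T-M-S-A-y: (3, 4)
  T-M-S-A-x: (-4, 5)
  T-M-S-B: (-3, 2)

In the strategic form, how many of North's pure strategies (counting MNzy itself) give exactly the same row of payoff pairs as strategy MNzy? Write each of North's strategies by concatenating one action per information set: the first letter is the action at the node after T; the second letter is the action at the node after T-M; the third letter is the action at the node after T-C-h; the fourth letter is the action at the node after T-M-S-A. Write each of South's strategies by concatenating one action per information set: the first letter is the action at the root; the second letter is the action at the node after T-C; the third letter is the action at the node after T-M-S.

Row for MNzy (columns HkA, HkB, HhA, HhB, TkA, TkB, ThA, ThB): (5,1) (5,1) (5,1) (5,1) (1,4) (1,4) (1,4) (1,4).
Under MNzy, North's choice at the node after T-C-h and at the node after T-M-S-A can never be reached regardless of what South does, so varying those choices leaves every outcome unchanged.
Holding the reachable choices fixed and varying the unreachable ones freely already gives 2 × 2 = 4 equivalent strategies.
No other strategy reproduces this row, so those 4 are the full class: MNzy, MNzx, MNwy, MNwx.

4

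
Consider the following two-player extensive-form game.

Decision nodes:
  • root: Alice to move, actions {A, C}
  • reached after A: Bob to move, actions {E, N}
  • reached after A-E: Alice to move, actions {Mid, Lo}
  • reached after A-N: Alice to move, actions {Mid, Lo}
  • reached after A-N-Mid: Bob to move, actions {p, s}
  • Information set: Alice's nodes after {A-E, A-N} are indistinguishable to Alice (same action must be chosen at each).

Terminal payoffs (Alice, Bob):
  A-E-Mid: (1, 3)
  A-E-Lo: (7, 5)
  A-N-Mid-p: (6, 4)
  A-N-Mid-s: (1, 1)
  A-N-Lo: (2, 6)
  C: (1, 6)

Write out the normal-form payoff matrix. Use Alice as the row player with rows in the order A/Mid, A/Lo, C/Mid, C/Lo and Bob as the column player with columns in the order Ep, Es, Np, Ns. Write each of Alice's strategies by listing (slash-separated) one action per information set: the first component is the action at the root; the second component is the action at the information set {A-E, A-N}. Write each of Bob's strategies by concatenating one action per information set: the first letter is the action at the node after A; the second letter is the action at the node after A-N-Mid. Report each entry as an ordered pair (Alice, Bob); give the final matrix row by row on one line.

            Ep       Es       Np       Ns
A/Mid    (1,3)    (1,3)    (6,4)    (1,1)
 A/Lo    (7,5)    (7,5)    (2,6)    (2,6)
C/Mid    (1,6)    (1,6)    (1,6)    (1,6)
 C/Lo    (1,6)    (1,6)    (1,6)    (1,6)

A/Mid: (1,3) (1,3) (6,4) (1,1) | A/Lo: (7,5) (7,5) (2,6) (2,6) | C/Mid: (1,6) (1,6) (1,6) (1,6) | C/Lo: (1,6) (1,6) (1,6) (1,6)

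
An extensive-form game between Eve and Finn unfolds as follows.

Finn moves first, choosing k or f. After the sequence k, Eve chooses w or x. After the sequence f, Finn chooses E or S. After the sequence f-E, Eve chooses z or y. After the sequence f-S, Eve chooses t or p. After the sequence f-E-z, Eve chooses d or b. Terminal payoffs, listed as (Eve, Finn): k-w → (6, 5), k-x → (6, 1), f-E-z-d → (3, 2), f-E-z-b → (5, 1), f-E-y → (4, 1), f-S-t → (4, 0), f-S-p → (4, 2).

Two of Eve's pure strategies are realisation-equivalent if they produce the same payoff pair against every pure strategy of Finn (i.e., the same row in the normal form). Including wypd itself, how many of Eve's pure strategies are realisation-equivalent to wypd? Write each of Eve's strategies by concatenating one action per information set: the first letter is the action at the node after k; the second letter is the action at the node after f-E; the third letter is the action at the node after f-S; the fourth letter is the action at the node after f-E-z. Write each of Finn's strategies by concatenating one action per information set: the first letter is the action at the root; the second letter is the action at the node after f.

2

Row for wypd (columns kE, kS, fE, fS): (6,5) (6,5) (4,1) (4,2).
Under wypd, Eve's choice at the node after f-E-z can never be reached regardless of what Finn does, so varying those choices leaves every outcome unchanged.
Holding the reachable choices fixed and varying the unreachable one freely already gives 2 equivalent strategies.
No other strategy reproduces this row, so those 2 are the full class: wypd, wypb.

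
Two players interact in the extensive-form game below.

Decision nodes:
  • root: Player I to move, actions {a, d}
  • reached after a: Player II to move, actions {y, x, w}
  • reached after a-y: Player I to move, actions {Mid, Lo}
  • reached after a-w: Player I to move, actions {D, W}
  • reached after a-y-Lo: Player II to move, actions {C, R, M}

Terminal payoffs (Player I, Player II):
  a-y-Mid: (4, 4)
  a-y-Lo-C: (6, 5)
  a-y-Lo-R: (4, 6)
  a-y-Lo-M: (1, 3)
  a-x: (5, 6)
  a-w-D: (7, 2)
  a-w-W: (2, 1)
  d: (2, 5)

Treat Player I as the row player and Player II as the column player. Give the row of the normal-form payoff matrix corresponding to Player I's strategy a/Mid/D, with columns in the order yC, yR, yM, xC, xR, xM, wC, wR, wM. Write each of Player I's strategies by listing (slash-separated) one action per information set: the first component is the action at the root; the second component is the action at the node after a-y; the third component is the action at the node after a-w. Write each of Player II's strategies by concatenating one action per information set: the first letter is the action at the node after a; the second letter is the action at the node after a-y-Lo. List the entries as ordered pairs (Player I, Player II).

(4,4) (4,4) (4,4) (5,6) (5,6) (5,6) (7,2) (7,2) (7,2)

vs yC: Player I plays a → Player II plays y at [a] → Player I plays Mid at [a-y] → (4, 4)
vs yR: Player I plays a → Player II plays y at [a] → Player I plays Mid at [a-y] → (4, 4)
vs yM: Player I plays a → Player II plays y at [a] → Player I plays Mid at [a-y] → (4, 4)
vs xC: Player I plays a → Player II plays x at [a] → (5, 6)
vs xR: Player I plays a → Player II plays x at [a] → (5, 6)
vs xM: Player I plays a → Player II plays x at [a] → (5, 6)
vs wC: Player I plays a → Player II plays w at [a] → Player I plays D at [a-w] → (7, 2)
vs wR: Player I plays a → Player II plays w at [a] → Player I plays D at [a-w] → (7, 2)
vs wM: Player I plays a → Player II plays w at [a] → Player I plays D at [a-w] → (7, 2)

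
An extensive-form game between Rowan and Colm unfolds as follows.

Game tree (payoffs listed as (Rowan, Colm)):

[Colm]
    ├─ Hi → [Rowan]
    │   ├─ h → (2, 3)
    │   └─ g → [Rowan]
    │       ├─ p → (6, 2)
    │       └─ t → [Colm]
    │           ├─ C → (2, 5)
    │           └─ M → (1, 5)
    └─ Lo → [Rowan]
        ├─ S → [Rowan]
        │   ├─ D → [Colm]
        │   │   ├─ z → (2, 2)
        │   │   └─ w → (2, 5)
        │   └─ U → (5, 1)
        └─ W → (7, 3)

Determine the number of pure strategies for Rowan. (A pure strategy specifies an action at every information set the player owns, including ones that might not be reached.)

16

Rowan owns the node after Hi with actions {h, g} — two choices.
Rowan owns the node after Lo with actions {S, W} — two choices.
Rowan owns the node after Hi-g with actions {p, t} — two choices.
Rowan owns the node after Lo-S with actions {D, U} — two choices.
A pure strategy fixes one action at each information set independently, so the count is the product 2 × 2 × 2 × 2 = 16.
(For reference, Colm has 8 pure strategies, giving a 16×8 normal-form matrix.)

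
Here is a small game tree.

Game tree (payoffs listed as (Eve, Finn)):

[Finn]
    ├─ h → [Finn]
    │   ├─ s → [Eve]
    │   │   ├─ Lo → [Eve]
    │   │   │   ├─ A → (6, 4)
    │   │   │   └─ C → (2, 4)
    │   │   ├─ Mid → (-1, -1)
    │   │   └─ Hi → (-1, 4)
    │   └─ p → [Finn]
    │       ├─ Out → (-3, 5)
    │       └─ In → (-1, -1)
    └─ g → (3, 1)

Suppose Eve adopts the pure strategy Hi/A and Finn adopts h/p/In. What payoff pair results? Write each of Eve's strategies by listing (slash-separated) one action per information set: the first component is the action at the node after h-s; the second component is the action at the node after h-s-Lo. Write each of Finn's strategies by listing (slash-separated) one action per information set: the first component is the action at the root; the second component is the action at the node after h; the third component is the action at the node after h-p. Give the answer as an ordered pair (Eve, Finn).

Trace the play path from the root:
  Finn plays h
  Finn plays p at [h]
  Finn plays In at [h-p]
→ terminal payoff (-1, -1).
(Eve's choice at the node after h-s is never reached on this path, so it doesn't affect the outcome.)

(-1, -1)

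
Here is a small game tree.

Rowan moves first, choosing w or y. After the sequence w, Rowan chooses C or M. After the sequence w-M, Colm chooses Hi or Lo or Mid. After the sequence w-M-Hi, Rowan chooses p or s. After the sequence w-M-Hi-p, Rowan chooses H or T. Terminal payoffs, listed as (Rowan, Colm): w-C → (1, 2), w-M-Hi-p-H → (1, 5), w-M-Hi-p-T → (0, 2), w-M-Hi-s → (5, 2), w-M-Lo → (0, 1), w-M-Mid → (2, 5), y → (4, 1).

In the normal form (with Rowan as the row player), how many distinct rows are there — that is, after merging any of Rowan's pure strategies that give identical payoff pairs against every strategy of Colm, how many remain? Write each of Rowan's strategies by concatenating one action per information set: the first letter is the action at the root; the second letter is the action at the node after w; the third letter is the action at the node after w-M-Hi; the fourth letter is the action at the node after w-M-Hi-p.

5

Rowan has 16 pure strategies: wCpH, wCpT, wCsH, wCsT, wMpH, wMpT, wMsH, wMsT, yCpH, yCpT, yCsH, yCsT, yMpH, yMpT, yMsH, yMsT. Columns: Hi, Lo, Mid.
{wCpH, wCpT, wCsH, wCsT} → row (1,2) (1,2) (1,2)
{wMpH} → row (1,5) (0,1) (2,5)
{wMpT} → row (0,2) (0,1) (2,5)
{wMsH, wMsT} → row (5,2) (0,1) (2,5)
{yCpH, yCpT, yCsH, yCsT, yMpH, yMpT, yMsH, yMsT} → row (4,1) (4,1) (4,1)
That's 5 distinct rows out of 16 strategies.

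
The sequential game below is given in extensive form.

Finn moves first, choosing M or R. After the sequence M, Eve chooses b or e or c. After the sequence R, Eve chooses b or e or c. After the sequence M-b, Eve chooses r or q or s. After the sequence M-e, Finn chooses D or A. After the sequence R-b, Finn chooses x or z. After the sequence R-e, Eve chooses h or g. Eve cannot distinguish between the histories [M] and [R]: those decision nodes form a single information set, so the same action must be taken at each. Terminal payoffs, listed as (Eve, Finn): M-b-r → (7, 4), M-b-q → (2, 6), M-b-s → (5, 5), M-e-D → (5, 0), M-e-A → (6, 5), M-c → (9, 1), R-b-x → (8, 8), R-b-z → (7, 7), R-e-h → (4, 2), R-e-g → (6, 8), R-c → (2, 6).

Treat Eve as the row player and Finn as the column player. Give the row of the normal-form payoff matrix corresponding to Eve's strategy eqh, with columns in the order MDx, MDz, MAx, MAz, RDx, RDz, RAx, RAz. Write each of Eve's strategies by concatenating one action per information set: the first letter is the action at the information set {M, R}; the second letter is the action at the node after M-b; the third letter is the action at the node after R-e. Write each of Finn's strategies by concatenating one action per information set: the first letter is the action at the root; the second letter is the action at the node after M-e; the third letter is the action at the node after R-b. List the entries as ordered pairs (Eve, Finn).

(5,0) (5,0) (6,5) (6,5) (4,2) (4,2) (4,2) (4,2)

vs MDx: Finn plays M → Eve plays e at [M] → Finn plays D at [M-e] → (5, 0)
vs MDz: Finn plays M → Eve plays e at [M] → Finn plays D at [M-e] → (5, 0)
vs MAx: Finn plays M → Eve plays e at [M] → Finn plays A at [M-e] → (6, 5)
vs MAz: Finn plays M → Eve plays e at [M] → Finn plays A at [M-e] → (6, 5)
vs RDx: Finn plays R → Eve plays e at [R] → Eve plays h at [R-e] → (4, 2)
vs RDz: Finn plays R → Eve plays e at [R] → Eve plays h at [R-e] → (4, 2)
vs RAx: Finn plays R → Eve plays e at [R] → Eve plays h at [R-e] → (4, 2)
vs RAz: Finn plays R → Eve plays e at [R] → Eve plays h at [R-e] → (4, 2)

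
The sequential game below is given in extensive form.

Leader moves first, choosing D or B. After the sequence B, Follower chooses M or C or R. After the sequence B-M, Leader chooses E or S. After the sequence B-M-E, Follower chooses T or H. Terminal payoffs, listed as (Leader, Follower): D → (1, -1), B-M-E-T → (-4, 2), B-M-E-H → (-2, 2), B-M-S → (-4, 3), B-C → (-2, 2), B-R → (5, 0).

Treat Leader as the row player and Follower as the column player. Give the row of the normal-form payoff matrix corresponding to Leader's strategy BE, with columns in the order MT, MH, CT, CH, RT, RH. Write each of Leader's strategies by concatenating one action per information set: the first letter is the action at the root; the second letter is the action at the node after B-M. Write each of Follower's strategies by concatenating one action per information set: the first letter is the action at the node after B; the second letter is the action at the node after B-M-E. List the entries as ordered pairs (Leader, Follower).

vs MT: Leader plays B → Follower plays M at [B] → Leader plays E at [B-M] → Follower plays T at [B-M-E] → (-4, 2)
vs MH: Leader plays B → Follower plays M at [B] → Leader plays E at [B-M] → Follower plays H at [B-M-E] → (-2, 2)
vs CT: Leader plays B → Follower plays C at [B] → (-2, 2)
vs CH: Leader plays B → Follower plays C at [B] → (-2, 2)
vs RT: Leader plays B → Follower plays R at [B] → (5, 0)
vs RH: Leader plays B → Follower plays R at [B] → (5, 0)

(-4,2) (-2,2) (-2,2) (-2,2) (5,0) (5,0)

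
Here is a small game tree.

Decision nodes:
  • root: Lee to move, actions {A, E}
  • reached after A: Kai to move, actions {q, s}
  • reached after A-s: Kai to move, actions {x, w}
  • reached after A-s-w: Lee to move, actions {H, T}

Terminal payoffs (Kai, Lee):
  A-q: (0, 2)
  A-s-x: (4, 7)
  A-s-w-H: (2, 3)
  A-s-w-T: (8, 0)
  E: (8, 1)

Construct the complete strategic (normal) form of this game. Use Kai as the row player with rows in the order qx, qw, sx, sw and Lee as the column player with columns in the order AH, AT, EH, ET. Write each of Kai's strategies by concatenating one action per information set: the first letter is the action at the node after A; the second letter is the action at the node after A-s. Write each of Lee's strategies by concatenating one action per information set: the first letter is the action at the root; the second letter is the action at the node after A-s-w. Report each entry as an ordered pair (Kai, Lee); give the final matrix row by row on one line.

qx: (0,2) (0,2) (8,1) (8,1) | qw: (0,2) (0,2) (8,1) (8,1) | sx: (4,7) (4,7) (8,1) (8,1) | sw: (2,3) (8,0) (8,1) (8,1)

Row qx: AH→(0,2), AT→(0,2), EH→(8,1), ET→(8,1)
Row qw: AH→(0,2), AT→(0,2), EH→(8,1), ET→(8,1)
Row sx: AH→(4,7), AT→(4,7), EH→(8,1), ET→(8,1)
Row sw: AH→(2,3), AT→(8,0), EH→(8,1), ET→(8,1)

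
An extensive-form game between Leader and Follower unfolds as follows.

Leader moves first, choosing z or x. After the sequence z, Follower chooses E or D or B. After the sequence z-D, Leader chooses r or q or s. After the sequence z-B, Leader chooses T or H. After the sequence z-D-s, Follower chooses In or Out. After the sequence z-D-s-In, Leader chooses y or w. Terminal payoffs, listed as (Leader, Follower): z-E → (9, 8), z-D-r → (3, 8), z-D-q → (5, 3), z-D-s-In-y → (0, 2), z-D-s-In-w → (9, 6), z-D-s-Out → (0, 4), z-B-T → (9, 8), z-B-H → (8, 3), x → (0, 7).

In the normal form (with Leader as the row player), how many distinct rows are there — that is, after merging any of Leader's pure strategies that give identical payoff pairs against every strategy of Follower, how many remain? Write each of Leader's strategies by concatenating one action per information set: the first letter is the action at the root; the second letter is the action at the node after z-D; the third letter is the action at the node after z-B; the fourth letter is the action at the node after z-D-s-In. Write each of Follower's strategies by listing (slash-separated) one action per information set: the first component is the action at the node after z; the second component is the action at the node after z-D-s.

Leader has 24 pure strategies: zrTy, zrTw, zrHy, zrHw, zqTy, zqTw, zqHy, zqHw, zsTy, zsTw, zsHy, zsHw, xrTy, xrTw, xrHy, xrHw, xqTy, xqTw, xqHy, xqHw, xsTy, xsTw, xsHy, xsHw. Columns: E/In, E/Out, D/In, D/Out, B/In, B/Out.
{zrTy, zrTw} → row (9,8) (9,8) (3,8) (3,8) (9,8) (9,8)
{zrHy, zrHw} → row (9,8) (9,8) (3,8) (3,8) (8,3) (8,3)
{zqTy, zqTw} → row (9,8) (9,8) (5,3) (5,3) (9,8) (9,8)
{zqHy, zqHw} → row (9,8) (9,8) (5,3) (5,3) (8,3) (8,3)
{zsTy} → row (9,8) (9,8) (0,2) (0,4) (9,8) (9,8)
{zsTw} → row (9,8) (9,8) (9,6) (0,4) (9,8) (9,8)
{zsHy} → row (9,8) (9,8) (0,2) (0,4) (8,3) (8,3)
{zsHw} → row (9,8) (9,8) (9,6) (0,4) (8,3) (8,3)
{xrTy, xrTw, xrHy, xrHw, xqTy, xqTw, xqHy, xqHw, xsTy, xsTw, xsHy, xsHw} → row (0,7) (0,7) (0,7) (0,7) (0,7) (0,7)
That's 9 distinct rows out of 24 strategies.

9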